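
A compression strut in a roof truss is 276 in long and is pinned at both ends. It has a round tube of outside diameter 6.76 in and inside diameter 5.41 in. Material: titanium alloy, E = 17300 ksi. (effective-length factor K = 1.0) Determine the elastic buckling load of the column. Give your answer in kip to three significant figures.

d_o = 6.76 in, d_i = 5.41 in
I = π(d_o⁴ − d_i⁴)/64 = π(6.76⁴ − 5.410⁴)/64 = 60.46 in⁴
Effective length L_e = K·L = 1 × 276 = 276.0 in
P_cr = π²EI / L_e² = π² × 17300×10³ × 60.46 / 276.0² = 1.355×10^5 lb

P_cr ≈ 136 kip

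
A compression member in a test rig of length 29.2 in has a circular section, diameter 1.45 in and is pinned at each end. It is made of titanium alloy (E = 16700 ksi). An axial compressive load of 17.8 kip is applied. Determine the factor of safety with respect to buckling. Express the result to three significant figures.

n ≈ 2.36

I = πd⁴/64 = π×1.45⁴/64 = 0.2170 in⁴
Effective length L_e = K·L = 1 × 29.2 = 29.20 in
P_cr = π²EI / L_e² = π² × 16700×10³ × 0.2170 / 29.20² = 4.195×10^4 lb
Factor of safety n = P_cr / P = 41.946 / 17.8 = 2.36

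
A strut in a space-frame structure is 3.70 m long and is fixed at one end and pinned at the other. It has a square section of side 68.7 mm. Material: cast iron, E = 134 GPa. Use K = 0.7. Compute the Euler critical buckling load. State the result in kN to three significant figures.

I = a⁴/12 = 68.7⁴/12 = 1.856×10^6 mm⁴
I = 1.856×10^6 mm⁴ = 1.856×10^-6 m⁴
Effective length L_e = K·L = 0.7 × 3.70 = 2.590 m
P_cr = π²EI / L_e² = π² × 134×10⁹ × 1.856×10^-6 / 2.590² = 3.660×10^5 N

P_cr ≈ 366 kN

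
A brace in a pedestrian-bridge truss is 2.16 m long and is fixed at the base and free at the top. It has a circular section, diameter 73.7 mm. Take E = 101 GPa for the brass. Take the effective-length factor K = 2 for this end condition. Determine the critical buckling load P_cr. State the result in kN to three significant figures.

P_cr ≈ 77.4 kN

I = πd⁴/64 = π×73.7⁴/64 = 1.448×10^6 mm⁴
I = 1.448×10^6 mm⁴ = 1.448×10^-6 m⁴
Effective length L_e = K·L = 2 × 2.16 = 4.320 m
P_cr = π²EI / L_e² = π² × 101×10⁹ × 1.448×10^-6 / 4.320² = 7.736×10^4 N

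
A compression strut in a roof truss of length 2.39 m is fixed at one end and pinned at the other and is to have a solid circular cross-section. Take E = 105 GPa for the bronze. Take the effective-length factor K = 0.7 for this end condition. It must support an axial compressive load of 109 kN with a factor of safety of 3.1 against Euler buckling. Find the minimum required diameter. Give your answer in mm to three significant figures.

Required P_cr = n·P = 3.1 × 109 = 337.9 kN
L_e = K·L = 0.7 × 2.39 = 1.673 m
Required I = P_cr·L_e²/(π²E) = 3.379×10^5 × 1.673² / (π² × 1.05×10^11) = 9.126×10^-7 m⁴
I_req = 9.126×10^5 mm⁴
Solid circle: I = πd⁴/64  ⇒  d = (64I/π)^(1/4) = (64×9.126×10^5/π)^(1/4) = 65.7 mm

d ≈ 65.7 mm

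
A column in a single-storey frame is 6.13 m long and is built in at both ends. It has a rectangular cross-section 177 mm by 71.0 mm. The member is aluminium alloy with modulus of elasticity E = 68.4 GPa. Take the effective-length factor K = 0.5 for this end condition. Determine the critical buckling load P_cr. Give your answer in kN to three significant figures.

Buckling occurs about the weak axis: I_min = h·b³/12 with b = 71.0 mm (the shorter side).
I_min = 177×71.0³/12 = 5.279×10^6 mm⁴
I = 5.279×10^6 mm⁴ = 5.279×10^-6 m⁴
Effective length L_e = K·L = 0.5 × 6.13 = 3.065 m
P_cr = π²EI / L_e² = π² × 68.4×10⁹ × 5.279×10^-6 / 3.065² = 3.794×10^5 N

P_cr ≈ 379 kN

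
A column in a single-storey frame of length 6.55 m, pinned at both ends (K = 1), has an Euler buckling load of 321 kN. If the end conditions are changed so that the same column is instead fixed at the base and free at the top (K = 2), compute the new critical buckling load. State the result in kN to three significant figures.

P_cr ∝ 1/K², so P_cr,new = P_cr,old × (K_old/K_new)² = 321 × (1/2)²
= 321 × 0.2500 = 80.2 kN

P_cr ≈ 80.2 kN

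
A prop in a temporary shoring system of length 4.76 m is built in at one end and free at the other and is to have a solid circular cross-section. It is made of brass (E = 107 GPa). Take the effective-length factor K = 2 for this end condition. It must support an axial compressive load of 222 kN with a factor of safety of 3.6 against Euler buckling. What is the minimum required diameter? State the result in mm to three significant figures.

d ≈ 193 mm

Required P_cr = n·P = 3.6 × 222 = 799.2 kN
L_e = K·L = 2 × 4.76 = 9.520 m
Required I = P_cr·L_e²/(π²E) = 7.992×10^5 × 9.520² / (π² × 1.07×10^11) = 6.859×10^-5 m⁴
I_req = 6.859×10^7 mm⁴
Solid circle: I = πd⁴/64  ⇒  d = (64I/π)^(1/4) = (64×6.859×10^7/π)^(1/4) = 193 mm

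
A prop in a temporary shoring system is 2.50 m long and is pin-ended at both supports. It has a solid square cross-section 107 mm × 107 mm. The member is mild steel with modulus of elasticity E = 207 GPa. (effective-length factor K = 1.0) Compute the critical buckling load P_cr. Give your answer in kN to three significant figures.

P_cr ≈ 3570 kN

I = a⁴/12 = 107⁴/12 = 1.092×10^7 mm⁴
I = 1.092×10^7 mm⁴ = 1.092×10^-5 m⁴
Effective length L_e = K·L = 1 × 2.50 = 2.500 m
P_cr = π²EI / L_e² = π² × 207×10⁹ × 1.092×10^-5 / 2.500² = 3.571×10^6 N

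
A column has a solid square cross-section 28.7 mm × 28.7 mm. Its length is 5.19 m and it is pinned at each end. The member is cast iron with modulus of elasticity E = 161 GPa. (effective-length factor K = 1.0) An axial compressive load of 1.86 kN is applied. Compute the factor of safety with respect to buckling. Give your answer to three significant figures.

n ≈ 1.79

I = a⁴/12 = 28.7⁴/12 = 5.654×10^4 mm⁴
I = 5.654×10^4 mm⁴ = 5.654×10^-8 m⁴
Effective length L_e = K·L = 1 × 5.19 = 5.190 m
P_cr = π²EI / L_e² = π² × 161×10⁹ × 5.654×10^-8 / 5.190² = 3.335×10^3 N
Factor of safety n = P_cr / P = 3.3353 / 1.86 = 1.79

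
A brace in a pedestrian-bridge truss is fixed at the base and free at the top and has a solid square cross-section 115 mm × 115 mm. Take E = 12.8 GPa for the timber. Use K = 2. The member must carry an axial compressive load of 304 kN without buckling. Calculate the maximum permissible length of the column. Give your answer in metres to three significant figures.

L_max ≈ 1.23 m

I = a⁴/12 = 115⁴/12 = 1.458×10^7 mm⁴
I = 1.458×10^-5 m⁴
At the buckling limit P_cr = P = 3.040×10^5 N
From P_cr = π²EI/(K·L)²:  L = (1/K)·√(π²EI/P_cr) = (1/2)·√(π²×1.28×10^10×1.458×10^-5/3.040×10^5)
L = 1.23 m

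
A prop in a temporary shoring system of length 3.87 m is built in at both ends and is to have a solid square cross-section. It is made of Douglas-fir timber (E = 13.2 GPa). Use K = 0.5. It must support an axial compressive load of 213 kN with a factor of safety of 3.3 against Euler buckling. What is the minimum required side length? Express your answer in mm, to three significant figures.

Required P_cr = n·P = 3.3 × 213 = 702.9 kN
L_e = K·L = 0.5 × 3.87 = 1.935 m
Required I = P_cr·L_e²/(π²E) = 7.029×10^5 × 1.935² / (π² × 1.32×10^10) = 2.020×10^-5 m⁴
I_req = 2.020×10^7 mm⁴
Solid square: I = a⁴/12  ⇒  a = (12I)^(1/4) = (12×2.020×10^7)^(1/4) = 125 mm

a ≈ 125 mm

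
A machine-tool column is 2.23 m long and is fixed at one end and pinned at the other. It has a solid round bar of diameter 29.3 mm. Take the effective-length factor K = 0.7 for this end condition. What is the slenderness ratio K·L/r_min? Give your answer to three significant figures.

λ ≈ 213

For a solid circle r = d/4 = 29.3/4 = 7.325 mm
L_e = K·L = 0.7 × 2.23 m = 1.561 m = 1561.0 mm
λ = L_e / r_min = 1561.0 / 7.325 = 213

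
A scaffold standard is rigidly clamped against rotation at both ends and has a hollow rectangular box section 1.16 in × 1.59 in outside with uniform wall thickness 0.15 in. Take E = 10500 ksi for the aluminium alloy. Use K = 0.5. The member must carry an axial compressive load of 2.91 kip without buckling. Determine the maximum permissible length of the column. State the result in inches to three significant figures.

Inner dimensions: h_i = 1.59 − 2×0.15 = 1.290 in, b_i = 1.16 − 2×0.15 = 0.8600 in
Weak-axis I_min = (h_o·b_o³ − h_i·b_i³)/12 with b_o = 1.16, b_i = 0.8600 in (shorter outer/inner sides).
I_min = (1.59×1.16³ − 1.290×0.8600³)/12 = 0.1384 in⁴
At the buckling limit P_cr = P = 2.910×10^3 lb
From P_cr = π²EI/(K·L)²:  L = (1/K)·√(π²EI/P_cr) = (1/0.5)·√(π²×1.05×10^7×0.1384/2.910×10^3)
L = 140 in

L_max ≈ 140 in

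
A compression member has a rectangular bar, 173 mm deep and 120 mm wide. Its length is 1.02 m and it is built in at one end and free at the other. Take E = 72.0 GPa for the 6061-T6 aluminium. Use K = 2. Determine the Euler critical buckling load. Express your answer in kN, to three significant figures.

P_cr ≈ 4250 kN

Buckling occurs about the weak axis: I_min = h·b³/12 with b = 120 mm (the shorter side).
I_min = 173×120³/12 = 2.491×10^7 mm⁴
I = 2.491×10^7 mm⁴ = 2.491×10^-5 m⁴
Effective length L_e = K·L = 2 × 1.02 = 2.040 m
P_cr = π²EI / L_e² = π² × 72.0×10⁹ × 2.491×10^-5 / 2.040² = 4.254×10^6 N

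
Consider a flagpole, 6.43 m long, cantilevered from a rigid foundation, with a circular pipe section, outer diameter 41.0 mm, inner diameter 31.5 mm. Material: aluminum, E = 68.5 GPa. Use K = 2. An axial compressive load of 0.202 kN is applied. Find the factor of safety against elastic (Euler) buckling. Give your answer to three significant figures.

d_o = 41.0 mm, d_i = 31.5 mm
I = π(d_o⁴ − d_i⁴)/64 = π(41.0⁴ − 31.50⁴)/64 = 9.038×10^4 mm⁴
I = 9.038×10^4 mm⁴ = 9.038×10^-8 m⁴
Effective length L_e = K·L = 2 × 6.43 = 12.86 m
P_cr = π²EI / L_e² = π² × 68.5×10⁹ × 9.038×10^-8 / 12.86² = 369.5 N
Factor of safety n = P_cr / P = 0.36947 / 0.202 = 1.83

n ≈ 1.83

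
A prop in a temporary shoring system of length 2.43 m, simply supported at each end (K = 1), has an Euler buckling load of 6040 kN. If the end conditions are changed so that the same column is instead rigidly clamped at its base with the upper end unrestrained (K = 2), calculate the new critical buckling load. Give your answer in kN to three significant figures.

P_cr ≈ 1510 kN

P_cr ∝ 1/K², so P_cr,new = P_cr,old × (K_old/K_new)² = 6040 × (1/2)²
= 6040 × 0.2500 = 1510 kN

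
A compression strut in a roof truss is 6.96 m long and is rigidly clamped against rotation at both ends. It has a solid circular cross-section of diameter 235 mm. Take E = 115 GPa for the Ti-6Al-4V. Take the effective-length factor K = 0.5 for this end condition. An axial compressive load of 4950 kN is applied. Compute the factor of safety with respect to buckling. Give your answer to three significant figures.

n ≈ 2.83

I = πd⁴/64 = π×235⁴/64 = 1.497×10^8 mm⁴
I = 1.497×10^8 mm⁴ = 1.497×10^-4 m⁴
Effective length L_e = K·L = 0.5 × 6.96 = 3.480 m
P_cr = π²EI / L_e² = π² × 115×10⁹ × 1.497×10^-4 / 3.480² = 1.403×10^7 N
Factor of safety n = P_cr / P = 14031 / 4950 = 2.83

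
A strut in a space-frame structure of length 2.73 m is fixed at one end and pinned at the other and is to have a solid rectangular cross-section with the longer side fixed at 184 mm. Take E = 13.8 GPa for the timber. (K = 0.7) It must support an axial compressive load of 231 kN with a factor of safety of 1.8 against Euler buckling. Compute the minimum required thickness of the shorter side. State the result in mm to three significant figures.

b ≈ 89.9 mm

Required P_cr = n·P = 1.8 × 231 = 415.8 kN
L_e = K·L = 0.7 × 2.73 = 1.911 m
Required I = P_cr·L_e²/(π²E) = 4.158×10^5 × 1.911² / (π² × 1.38×10^10) = 1.115×10^-5 m⁴
I_req = 1.115×10^7 mm⁴
Rectangle, weak axis: I_min = h·b³/12 with h = 184 mm fixed  ⇒  b = (12I/h)^(1/3) = 89.9 mm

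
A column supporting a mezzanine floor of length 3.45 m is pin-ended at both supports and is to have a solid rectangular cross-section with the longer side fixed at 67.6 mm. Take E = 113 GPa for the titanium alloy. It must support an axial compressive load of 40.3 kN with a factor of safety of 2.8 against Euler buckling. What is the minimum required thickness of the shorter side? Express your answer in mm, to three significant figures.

b ≈ 59.8 mm

Required P_cr = n·P = 2.8 × 40.3 = 112.8 kN
L_e = K·L = 1 × 3.45 = 3.450 m
Required I = P_cr·L_e²/(π²E) = 1.128×10^5 × 3.450² / (π² × 1.13×10^11) = 1.204×10^-6 m⁴
I_req = 1.204×10^6 mm⁴
Rectangle, weak axis: I_min = h·b³/12 with h = 67.6 mm fixed  ⇒  b = (12I/h)^(1/3) = 59.8 mm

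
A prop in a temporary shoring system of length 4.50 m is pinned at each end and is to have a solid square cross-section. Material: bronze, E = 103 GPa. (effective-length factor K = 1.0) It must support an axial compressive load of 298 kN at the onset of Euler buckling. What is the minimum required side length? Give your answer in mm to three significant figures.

a ≈ 91.9 mm

L_e = K·L = 1 × 4.50 = 4.500 m
Required I = P_cr·L_e²/(π²E) = 2.980×10^5 × 4.500² / (π² × 1.03×10^11) = 5.936×10^-6 m⁴
I_req = 5.936×10^6 mm⁴
Solid square: I = a⁴/12  ⇒  a = (12I)^(1/4) = (12×5.936×10^6)^(1/4) = 91.9 mm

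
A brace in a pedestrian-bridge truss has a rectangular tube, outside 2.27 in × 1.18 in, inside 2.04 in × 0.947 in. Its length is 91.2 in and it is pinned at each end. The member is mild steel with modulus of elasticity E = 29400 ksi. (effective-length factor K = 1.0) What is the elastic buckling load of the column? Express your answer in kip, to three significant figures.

P_cr ≈ 5.81 kip

Weak-axis I_min = (h_o·b_o³ − h_i·b_i³)/12 with b_o = 1.18, b_i = 0.9470 in (shorter outer/inner sides).
I_min = (2.27×1.18³ − 2.040×0.9470³)/12 = 0.1664 in⁴
Effective length L_e = K·L = 1 × 91.2 = 91.20 in
P_cr = π²EI / L_e² = π² × 29400×10³ × 0.1664 / 91.20² = 5.806×10^3 lb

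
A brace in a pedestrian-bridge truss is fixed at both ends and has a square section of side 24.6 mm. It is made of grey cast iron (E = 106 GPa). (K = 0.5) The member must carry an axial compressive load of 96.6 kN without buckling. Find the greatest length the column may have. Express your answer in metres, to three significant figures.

L_max ≈ 1.15 m

I = a⁴/12 = 24.6⁴/12 = 3.052×10^4 mm⁴
I = 3.052×10^-8 m⁴
At the buckling limit P_cr = P = 9.660×10^4 N
From P_cr = π²EI/(K·L)²:  L = (1/K)·√(π²EI/P_cr) = (1/0.5)·√(π²×1.06×10^11×3.052×10^-8/9.660×10^4)
L = 1.15 m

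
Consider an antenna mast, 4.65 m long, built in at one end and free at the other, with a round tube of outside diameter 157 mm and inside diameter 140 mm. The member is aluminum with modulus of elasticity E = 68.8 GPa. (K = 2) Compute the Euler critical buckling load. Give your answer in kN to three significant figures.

P_cr ≈ 86.1 kN

d_o = 157 mm, d_i = 140 mm
I = π(d_o⁴ − d_i⁴)/64 = π(157⁴ − 140.0⁴)/64 = 1.097×10^7 mm⁴
I = 1.097×10^7 mm⁴ = 1.097×10^-5 m⁴
Effective length L_e = K·L = 2 × 4.65 = 9.300 m
P_cr = π²EI / L_e² = π² × 68.8×10⁹ × 1.097×10^-5 / 9.300² = 8.610×10^4 N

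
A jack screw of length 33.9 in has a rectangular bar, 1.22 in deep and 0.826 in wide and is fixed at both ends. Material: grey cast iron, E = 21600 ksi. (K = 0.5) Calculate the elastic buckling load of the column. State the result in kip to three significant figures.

P_cr ≈ 42.5 kip

Buckling occurs about the weak axis: I_min = h·b³/12 with b = 0.826 in (the shorter side).
I_min = 1.22×0.826³/12 = 5.730×10^-2 in⁴
Effective length L_e = K·L = 0.5 × 33.9 = 16.95 in
P_cr = π²EI / L_e² = π² × 21600×10³ × 5.730×10^-2 / 16.95² = 4.251×10^4 lb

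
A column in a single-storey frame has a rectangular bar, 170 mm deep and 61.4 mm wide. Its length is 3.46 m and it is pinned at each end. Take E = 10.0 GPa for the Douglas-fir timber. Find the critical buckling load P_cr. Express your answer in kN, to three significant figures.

Buckling occurs about the weak axis: I_min = h·b³/12 with b = 61.4 mm (the shorter side).
I_min = 170×61.4³/12 = 3.279×10^6 mm⁴
I = 3.279×10^6 mm⁴ = 3.279×10^-6 m⁴
Effective length L_e = K·L = 1 × 3.46 = 3.460 m
P_cr = π²EI / L_e² = π² × 10.0×10⁹ × 3.279×10^-6 / 3.460² = 2.703×10^4 N

P_cr ≈ 27.0 kN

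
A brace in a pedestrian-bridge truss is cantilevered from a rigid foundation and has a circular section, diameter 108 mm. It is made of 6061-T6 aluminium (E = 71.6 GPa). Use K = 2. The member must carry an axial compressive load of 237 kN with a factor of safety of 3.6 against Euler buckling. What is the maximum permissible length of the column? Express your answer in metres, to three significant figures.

I = πd⁴/64 = π×108⁴/64 = 6.678×10^6 mm⁴
I = 6.678×10^-6 m⁴
Required critical load P_cr = n·P = 3.6 × 237 = 853.2 kN = 8.532×10^5 N
From P_cr = π²EI/(K·L)²:  L = (1/K)·√(π²EI/P_cr) = (1/2)·√(π²×7.16×10^10×6.678×10^-6/8.532×10^5)
L = 1.18 m

L_max ≈ 1.18 m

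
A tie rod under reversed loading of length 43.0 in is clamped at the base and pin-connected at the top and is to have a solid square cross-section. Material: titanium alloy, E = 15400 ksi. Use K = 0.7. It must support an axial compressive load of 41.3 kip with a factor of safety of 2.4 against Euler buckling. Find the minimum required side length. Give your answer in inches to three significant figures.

Required P_cr = n·P = 2.4 × 41.3 = 99.12 kip
L_e = K·L = 0.7 × 43.0 = 30.10 in
Required I = P_cr·L_e²/(π²E) = 9.912×10^4 × 30.10² / (π² × 1.54×10^7) = 0.5908 in⁴
Solid square: I = a⁴/12  ⇒  a = (12I)^(1/4) = (12×0.5908)^(1/4) = 1.63 in

a ≈ 1.63 in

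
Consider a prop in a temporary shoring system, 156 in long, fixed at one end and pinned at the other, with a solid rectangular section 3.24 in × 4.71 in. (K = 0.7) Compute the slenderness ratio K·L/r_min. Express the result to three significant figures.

λ ≈ 117

For a rectangle r_min = b/√12 = 3.24/√12 = 0.9353 in
L_e = K·L = 0.7 × 156 = 109.2 in
λ = L_e / r_min = 109.20 / 0.9353 = 117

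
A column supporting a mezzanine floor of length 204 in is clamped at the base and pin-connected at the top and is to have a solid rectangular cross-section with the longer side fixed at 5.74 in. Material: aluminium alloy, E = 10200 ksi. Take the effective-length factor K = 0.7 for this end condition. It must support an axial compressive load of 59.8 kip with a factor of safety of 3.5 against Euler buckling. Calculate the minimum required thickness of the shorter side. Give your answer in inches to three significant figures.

b ≈ 4.46 in

Required P_cr = n·P = 3.5 × 59.8 = 209.3 kip
L_e = K·L = 0.7 × 204 = 142.8 in
Required I = P_cr·L_e²/(π²E) = 2.093×10^5 × 142.8² / (π² × 1.02×10^7) = 42.40 in⁴
Rectangle, weak axis: I_min = h·b³/12 with h = 5.74 in fixed  ⇒  b = (12I/h)^(1/3) = 4.46 in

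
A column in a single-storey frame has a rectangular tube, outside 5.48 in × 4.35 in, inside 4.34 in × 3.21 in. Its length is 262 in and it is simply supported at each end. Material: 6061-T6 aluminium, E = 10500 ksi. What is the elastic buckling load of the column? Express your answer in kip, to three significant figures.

P_cr ≈ 38.7 kip

Weak-axis I_min = (h_o·b_o³ − h_i·b_i³)/12 with b_o = 4.35, b_i = 3.210 in (shorter outer/inner sides).
I_min = (5.48×4.35³ − 4.340×3.210³)/12 = 25.63 in⁴
Effective length L_e = K·L = 1 × 262 = 262.0 in
P_cr = π²EI / L_e² = π² × 10500×10³ × 25.63 / 262.0² = 3.869×10^4 lb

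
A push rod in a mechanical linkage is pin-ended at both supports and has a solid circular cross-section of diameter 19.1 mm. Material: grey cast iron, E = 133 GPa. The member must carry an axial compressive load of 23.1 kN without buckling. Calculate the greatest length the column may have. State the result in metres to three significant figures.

L_max ≈ 0.609 m

I = πd⁴/64 = π×19.1⁴/64 = 6.533×10^3 mm⁴
I = 6.533×10^-9 m⁴
At the buckling limit P_cr = P = 2.310×10^4 N
From P_cr = π²EI/(K·L)²:  L = (1/K)·√(π²EI/P_cr) = (1/1)·√(π²×1.33×10^11×6.533×10^-9/2.310×10^4)
L = 0.609 m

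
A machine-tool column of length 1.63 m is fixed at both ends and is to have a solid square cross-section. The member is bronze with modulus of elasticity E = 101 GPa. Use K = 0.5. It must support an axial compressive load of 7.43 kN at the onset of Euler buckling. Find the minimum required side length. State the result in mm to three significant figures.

a ≈ 15.6 mm

L_e = K·L = 0.5 × 1.63 = 0.8150 m
Required I = P_cr·L_e²/(π²E) = 7.430×10^3 × 0.8150² / (π² × 1.01×10^11) = 4.951×10^-9 m⁴
I_req = 4.951×10^3 mm⁴
Solid square: I = a⁴/12  ⇒  a = (12I)^(1/4) = (12×4.951×10^3)^(1/4) = 15.6 mm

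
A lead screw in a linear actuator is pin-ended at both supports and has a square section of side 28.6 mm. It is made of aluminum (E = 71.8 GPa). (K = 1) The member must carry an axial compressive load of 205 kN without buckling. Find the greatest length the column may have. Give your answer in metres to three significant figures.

I = a⁴/12 = 28.6⁴/12 = 5.575×10^4 mm⁴
I = 5.575×10^-8 m⁴
At the buckling limit P_cr = P = 2.050×10^5 N
From P_cr = π²EI/(K·L)²:  L = (1/K)·√(π²EI/P_cr) = (1/1)·√(π²×7.18×10^10×5.575×10^-8/2.050×10^5)
L = 0.439 m

L_max ≈ 0.439 m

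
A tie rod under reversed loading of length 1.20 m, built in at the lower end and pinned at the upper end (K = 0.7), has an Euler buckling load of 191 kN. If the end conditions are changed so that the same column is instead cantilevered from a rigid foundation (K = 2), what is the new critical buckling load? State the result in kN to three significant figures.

P_cr ≈ 23.4 kN

P_cr ∝ 1/K², so P_cr,new = P_cr,old × (K_old/K_new)² = 191 × (0.7/2)²
= 191 × 0.1225 = 23.4 kN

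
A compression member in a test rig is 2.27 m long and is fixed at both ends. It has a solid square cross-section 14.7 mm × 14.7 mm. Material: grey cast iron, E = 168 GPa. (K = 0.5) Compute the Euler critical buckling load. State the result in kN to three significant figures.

P_cr ≈ 5.01 kN

I = a⁴/12 = 14.7⁴/12 = 3.891×10^3 mm⁴
I = 3.891×10^3 mm⁴ = 3.891×10^-9 m⁴
Effective length L_e = K·L = 0.5 × 2.27 = 1.135 m
P_cr = π²EI / L_e² = π² × 168×10⁹ × 3.891×10^-9 / 1.135² = 5.008×10^3 N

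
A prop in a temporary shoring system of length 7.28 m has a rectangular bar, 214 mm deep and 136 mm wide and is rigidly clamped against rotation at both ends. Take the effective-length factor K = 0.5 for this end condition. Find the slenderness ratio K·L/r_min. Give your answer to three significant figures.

For a rectangle r_min = b/√12 = 136/√12 = 39.26 mm
L_e = K·L = 0.5 × 7.28 m = 3.640 m = 3640.0 mm
λ = L_e / r_min = 3640.0 / 39.26 = 92.7

λ ≈ 92.7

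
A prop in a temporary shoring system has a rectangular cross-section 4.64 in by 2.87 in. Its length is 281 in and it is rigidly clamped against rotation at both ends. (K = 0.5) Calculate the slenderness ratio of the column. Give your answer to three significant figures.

Buckling occurs about the weak axis: I_min = h·b³/12 with b = 2.87 in (the shorter side).
I_min = 4.64×2.87³/12 = 9.141 in⁴
A = 13.32 in²;  r_min = √(I/A) = √(9.141/13.32) = 0.8285 in
L_e = K·L = 0.5 × 281 = 140.5 in
λ = L_e / r_min = 140.50 / 0.8285 = 170

λ ≈ 170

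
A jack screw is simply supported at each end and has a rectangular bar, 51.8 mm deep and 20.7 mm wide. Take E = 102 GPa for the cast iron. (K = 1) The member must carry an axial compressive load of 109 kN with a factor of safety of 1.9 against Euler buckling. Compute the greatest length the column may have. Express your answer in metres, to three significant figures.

Buckling occurs about the weak axis: I_min = h·b³/12 with b = 20.7 mm (the shorter side).
I_min = 51.8×20.7³/12 = 3.829×10^4 mm⁴
I = 3.829×10^-8 m⁴
Required critical load P_cr = n·P = 1.9 × 109 = 207.1 kN = 2.071×10^5 N
From P_cr = π²EI/(K·L)²:  L = (1/K)·√(π²EI/P_cr) = (1/1)·√(π²×1.02×10^11×3.829×10^-8/2.071×10^5)
L = 0.431 m

L_max ≈ 0.431 m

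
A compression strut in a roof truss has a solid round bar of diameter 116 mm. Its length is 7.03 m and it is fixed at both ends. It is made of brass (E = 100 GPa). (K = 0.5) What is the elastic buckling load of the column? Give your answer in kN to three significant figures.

P_cr ≈ 710 kN

I = πd⁴/64 = π×116⁴/64 = 8.888×10^6 mm⁴
I = 8.888×10^6 mm⁴ = 8.888×10^-6 m⁴
Effective length L_e = K·L = 0.5 × 7.03 = 3.515 m
P_cr = π²EI / L_e² = π² × 100×10⁹ × 8.888×10^-6 / 3.515² = 7.100×10^5 N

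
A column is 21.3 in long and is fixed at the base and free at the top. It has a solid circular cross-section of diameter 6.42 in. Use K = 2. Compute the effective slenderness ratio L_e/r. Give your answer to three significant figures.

For a solid circle r = d/4 = 6.42/4 = 1.605 in
L_e = K·L = 2 × 21.3 = 42.60 in
λ = L_e / r_min = 42.600 / 1.605 = 26.5

λ ≈ 26.5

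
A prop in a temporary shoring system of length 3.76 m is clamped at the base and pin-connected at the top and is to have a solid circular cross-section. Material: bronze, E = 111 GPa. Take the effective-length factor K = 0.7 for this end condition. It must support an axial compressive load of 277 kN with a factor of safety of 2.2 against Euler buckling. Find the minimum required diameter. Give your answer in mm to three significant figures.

Required P_cr = n·P = 2.2 × 277 = 609.4 kN
L_e = K·L = 0.7 × 3.76 = 2.632 m
Required I = P_cr·L_e²/(π²E) = 6.094×10^5 × 2.632² / (π² × 1.11×10^11) = 3.853×10^-6 m⁴
I_req = 3.853×10^6 mm⁴
Solid circle: I = πd⁴/64  ⇒  d = (64I/π)^(1/4) = (64×3.853×10^6/π)^(1/4) = 94.1 mm

d ≈ 94.1 mm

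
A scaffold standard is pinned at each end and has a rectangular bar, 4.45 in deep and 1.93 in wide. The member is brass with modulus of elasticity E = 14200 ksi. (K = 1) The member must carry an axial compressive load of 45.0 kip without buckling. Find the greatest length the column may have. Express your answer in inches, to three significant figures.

Buckling occurs about the weak axis: I_min = h·b³/12 with b = 1.93 in (the shorter side).
I_min = 4.45×1.93³/12 = 2.666 in⁴
At the buckling limit P_cr = P = 4.500×10^4 lb
From P_cr = π²EI/(K·L)²:  L = (1/K)·√(π²EI/P_cr) = (1/1)·√(π²×1.42×10^7×2.666/4.500×10^4)
L = 91.1 in

L_max ≈ 91.1 in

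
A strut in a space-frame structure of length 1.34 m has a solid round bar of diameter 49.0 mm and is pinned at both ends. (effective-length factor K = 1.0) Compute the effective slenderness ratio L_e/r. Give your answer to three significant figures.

I = πd⁴/64 = π×49.0⁴/64 = 2.830×10^5 mm⁴
A = 1.886×10^3 mm²;  r_min = √(I/A) = √(2.830×10^5/1.886×10^3) = 12.25 mm
L_e = K·L = 1 × 1.34 m = 1.340 m = 1340.0 mm
λ = L_e / r_min = 1340.0 / 12.25 = 109

λ ≈ 109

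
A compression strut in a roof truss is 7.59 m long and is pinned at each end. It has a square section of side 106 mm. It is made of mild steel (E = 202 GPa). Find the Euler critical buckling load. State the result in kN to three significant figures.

I = a⁴/12 = 106⁴/12 = 1.052×10^7 mm⁴
I = 1.052×10^7 mm⁴ = 1.052×10^-5 m⁴
Effective length L_e = K·L = 1 × 7.59 = 7.590 m
P_cr = π²EI / L_e² = π² × 202×10⁹ × 1.052×10^-5 / 7.590² = 3.641×10^5 N

P_cr ≈ 364 kN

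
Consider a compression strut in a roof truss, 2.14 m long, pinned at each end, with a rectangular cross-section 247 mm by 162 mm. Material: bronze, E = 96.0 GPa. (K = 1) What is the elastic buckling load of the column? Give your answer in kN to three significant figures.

Buckling occurs about the weak axis: I_min = h·b³/12 with b = 162 mm (the shorter side).
I_min = 247×162³/12 = 8.751×10^7 mm⁴
I = 8.751×10^7 mm⁴ = 8.751×10^-5 m⁴
Effective length L_e = K·L = 1 × 2.14 = 2.140 m
P_cr = π²EI / L_e² = π² × 96.0×10⁹ × 8.751×10^-5 / 2.140² = 1.811×10^7 N

P_cr ≈ 18100 kN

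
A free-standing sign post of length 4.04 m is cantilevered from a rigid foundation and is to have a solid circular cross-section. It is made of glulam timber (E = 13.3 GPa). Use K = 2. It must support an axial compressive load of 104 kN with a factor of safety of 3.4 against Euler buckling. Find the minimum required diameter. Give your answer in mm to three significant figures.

Required P_cr = n·P = 3.4 × 104 = 353.6 kN
L_e = K·L = 2 × 4.04 = 8.080 m
Required I = P_cr·L_e²/(π²E) = 3.536×10^5 × 8.080² / (π² × 1.33×10^10) = 1.759×10^-4 m⁴
I_req = 1.759×10^8 mm⁴
Solid circle: I = πd⁴/64  ⇒  d = (64I/π)^(1/4) = (64×1.759×10^8/π)^(1/4) = 245 mm

d ≈ 245 mm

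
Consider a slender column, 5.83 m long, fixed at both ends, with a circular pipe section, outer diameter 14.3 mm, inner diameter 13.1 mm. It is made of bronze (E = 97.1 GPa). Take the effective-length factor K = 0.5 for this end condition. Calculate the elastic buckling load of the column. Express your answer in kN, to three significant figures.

d_o = 14.3 mm, d_i = 13.1 mm
I = π(d_o⁴ − d_i⁴)/64 = π(14.3⁴ − 13.10⁴)/64 = 607.0 mm⁴
I = 607.0 mm⁴ = 6.070×10^-10 m⁴
Effective length L_e = K·L = 0.5 × 5.83 = 2.915 m
P_cr = π²EI / L_e² = π² × 97.1×10⁹ × 6.070×10^-10 / 2.915² = 68.46 N

P_cr ≈ 0.0685 kN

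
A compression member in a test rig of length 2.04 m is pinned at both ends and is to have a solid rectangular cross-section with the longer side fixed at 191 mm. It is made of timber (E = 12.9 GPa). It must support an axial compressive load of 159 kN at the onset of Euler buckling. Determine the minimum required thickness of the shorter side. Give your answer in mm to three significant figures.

b ≈ 68.9 mm

L_e = K·L = 1 × 2.04 = 2.040 m
Required I = P_cr·L_e²/(π²E) = 1.590×10^5 × 2.040² / (π² × 1.29×10^10) = 5.197×10^-6 m⁴
I_req = 5.197×10^6 mm⁴
Rectangle, weak axis: I_min = h·b³/12 with h = 191 mm fixed  ⇒  b = (12I/h)^(1/3) = 68.9 mm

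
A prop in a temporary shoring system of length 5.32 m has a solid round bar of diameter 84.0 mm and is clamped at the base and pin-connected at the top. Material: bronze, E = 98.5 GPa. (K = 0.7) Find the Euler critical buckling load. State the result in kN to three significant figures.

P_cr ≈ 171 kN

I = πd⁴/64 = π×84.0⁴/64 = 2.444×10^6 mm⁴
I = 2.444×10^6 mm⁴ = 2.444×10^-6 m⁴
Effective length L_e = K·L = 0.7 × 5.32 = 3.724 m
P_cr = π²EI / L_e² = π² × 98.5×10⁹ × 2.444×10^-6 / 3.724² = 1.713×10^5 N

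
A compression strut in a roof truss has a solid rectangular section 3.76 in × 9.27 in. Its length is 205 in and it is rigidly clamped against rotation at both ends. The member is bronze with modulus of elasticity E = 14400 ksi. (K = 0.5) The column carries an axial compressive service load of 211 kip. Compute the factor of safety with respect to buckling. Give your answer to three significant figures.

Buckling occurs about the weak axis: I_min = h·b³/12 with b = 3.76 in (the shorter side).
I_min = 9.27×3.76³/12 = 41.06 in⁴
Effective length L_e = K·L = 0.5 × 205 = 102.5 in
P_cr = π²EI / L_e² = π² × 14400×10³ × 41.06 / 102.5² = 5.555×10^5 lb
Factor of safety n = P_cr / P = 555.49 / 211 = 2.63

n ≈ 2.63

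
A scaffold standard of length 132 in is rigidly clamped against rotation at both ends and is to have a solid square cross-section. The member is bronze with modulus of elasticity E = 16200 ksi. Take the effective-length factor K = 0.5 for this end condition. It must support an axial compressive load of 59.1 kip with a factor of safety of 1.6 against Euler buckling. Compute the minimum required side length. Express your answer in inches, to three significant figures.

a ≈ 2.36 in

Required P_cr = n·P = 1.6 × 59.1 = 94.56 kip
L_e = K·L = 0.5 × 132 = 66.00 in
Required I = P_cr·L_e²/(π²E) = 9.456×10^4 × 66.00² / (π² × 1.62×10^7) = 2.576 in⁴
Solid square: I = a⁴/12  ⇒  a = (12I)^(1/4) = (12×2.576)^(1/4) = 2.36 in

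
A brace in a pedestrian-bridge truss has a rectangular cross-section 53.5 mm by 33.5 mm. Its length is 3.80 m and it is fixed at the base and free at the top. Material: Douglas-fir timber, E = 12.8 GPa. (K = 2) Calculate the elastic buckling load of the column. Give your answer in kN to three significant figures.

Buckling occurs about the weak axis: I_min = h·b³/12 with b = 33.5 mm (the shorter side).
I_min = 53.5×33.5³/12 = 1.676×10^5 mm⁴
I = 1.676×10^5 mm⁴ = 1.676×10^-7 m⁴
Effective length L_e = K·L = 2 × 3.80 = 7.600 m
P_cr = π²EI / L_e² = π² × 12.8×10⁹ × 1.676×10^-7 / 7.600² = 366.6 N

P_cr ≈ 0.367 kN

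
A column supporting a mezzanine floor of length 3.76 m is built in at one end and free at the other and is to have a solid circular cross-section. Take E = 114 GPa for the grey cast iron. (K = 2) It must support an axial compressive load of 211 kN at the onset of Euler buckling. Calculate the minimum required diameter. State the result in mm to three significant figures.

d ≈ 121 mm

L_e = K·L = 2 × 3.76 = 7.520 m
Required I = P_cr·L_e²/(π²E) = 2.110×10^5 × 7.520² / (π² × 1.14×10^11) = 1.061×10^-5 m⁴
I_req = 1.061×10^7 mm⁴
Solid circle: I = πd⁴/64  ⇒  d = (64I/π)^(1/4) = (64×1.061×10^7/π)^(1/4) = 121 mm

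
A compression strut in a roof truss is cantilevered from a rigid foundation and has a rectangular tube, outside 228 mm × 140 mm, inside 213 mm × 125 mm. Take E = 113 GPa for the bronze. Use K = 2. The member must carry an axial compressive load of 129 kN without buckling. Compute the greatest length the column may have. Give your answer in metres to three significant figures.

L_max ≈ 6.14 m

Weak-axis I_min = (h_o·b_o³ − h_i·b_i³)/12 with b_o = 140, b_i = 125.0 mm (shorter outer/inner sides).
I_min = (228×140³ − 213.0×125.0³)/12 = 1.747×10^7 mm⁴
I = 1.747×10^-5 m⁴
At the buckling limit P_cr = P = 1.290×10^5 N
From P_cr = π²EI/(K·L)²:  L = (1/K)·√(π²EI/P_cr) = (1/2)·√(π²×1.13×10^11×1.747×10^-5/1.290×10^5)
L = 6.14 m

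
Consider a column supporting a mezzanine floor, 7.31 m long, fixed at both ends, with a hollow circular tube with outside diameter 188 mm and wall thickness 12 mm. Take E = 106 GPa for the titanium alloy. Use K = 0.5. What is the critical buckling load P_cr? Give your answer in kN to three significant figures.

P_cr ≈ 2020 kN

Inner diameter d_i = 188 − 2×12 = 164.0 mm
I = π(d_o⁴ − d_i⁴)/64 = π(188⁴ − 164.0⁴)/64 = 2.581×10^7 mm⁴
I = 2.581×10^7 mm⁴ = 2.581×10^-5 m⁴
Effective length L_e = K·L = 0.5 × 7.31 = 3.655 m
P_cr = π²EI / L_e² = π² × 106×10⁹ × 2.581×10^-5 / 3.655² = 2.021×10^6 N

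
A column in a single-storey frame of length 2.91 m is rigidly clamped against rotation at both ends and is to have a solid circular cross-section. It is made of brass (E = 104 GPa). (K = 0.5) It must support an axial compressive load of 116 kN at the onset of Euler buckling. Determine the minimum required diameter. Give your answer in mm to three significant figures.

d ≈ 47.0 mm

L_e = K·L = 0.5 × 2.91 = 1.455 m
Required I = P_cr·L_e²/(π²E) = 1.160×10^5 × 1.455² / (π² × 1.04×10^11) = 2.392×10^-7 m⁴
I_req = 2.392×10^5 mm⁴
Solid circle: I = πd⁴/64  ⇒  d = (64I/π)^(1/4) = (64×2.392×10^5/π)^(1/4) = 47.0 mm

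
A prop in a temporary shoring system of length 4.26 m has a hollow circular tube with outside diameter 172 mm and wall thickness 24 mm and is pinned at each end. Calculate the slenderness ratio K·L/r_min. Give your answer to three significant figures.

λ ≈ 80.4

Inner diameter d_i = 172 − 2×24 = 124.0 mm
I = π(d_o⁴ − d_i⁴)/64 = π(172⁴ − 124.0⁴)/64 = 3.136×10^7 mm⁴
A = 1.116×10^4 mm²;  r_min = √(I/A) = √(3.136×10^7/1.116×10^4) = 53.01 mm
L_e = K·L = 1 × 4.26 m = 4.260 m = 4260.0 mm
λ = L_e / r_min = 4260.0 / 53.01 = 80.4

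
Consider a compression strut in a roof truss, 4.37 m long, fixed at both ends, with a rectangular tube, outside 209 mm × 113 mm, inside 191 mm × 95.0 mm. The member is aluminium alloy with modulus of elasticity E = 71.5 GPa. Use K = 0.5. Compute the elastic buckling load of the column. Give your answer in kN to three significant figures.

P_cr ≈ 1700 kN

Weak-axis I_min = (h_o·b_o³ − h_i·b_i³)/12 with b_o = 113, b_i = 95.00 mm (shorter outer/inner sides).
I_min = (209×113³ − 191.0×95.00³)/12 = 1.148×10^7 mm⁴
I = 1.148×10^7 mm⁴ = 1.148×10^-5 m⁴
Effective length L_e = K·L = 0.5 × 4.37 = 2.185 m
P_cr = π²EI / L_e² = π² × 71.5×10⁹ × 1.148×10^-5 / 2.185² = 1.697×10^6 N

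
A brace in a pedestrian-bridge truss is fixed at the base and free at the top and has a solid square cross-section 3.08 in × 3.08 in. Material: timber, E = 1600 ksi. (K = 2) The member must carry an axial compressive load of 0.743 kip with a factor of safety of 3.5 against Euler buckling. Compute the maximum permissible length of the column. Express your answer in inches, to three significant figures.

L_max ≈ 107 in

I = a⁴/12 = 3.08⁴/12 = 7.499 in⁴
Required critical load P_cr = n·P = 3.5 × 0.743 = 2.600 kip = 2.600×10^3 lb
From P_cr = π²EI/(K·L)²:  L = (1/K)·√(π²EI/P_cr) = (1/2)·√(π²×1.60×10^6×7.499/2.600×10^3)
L = 107 in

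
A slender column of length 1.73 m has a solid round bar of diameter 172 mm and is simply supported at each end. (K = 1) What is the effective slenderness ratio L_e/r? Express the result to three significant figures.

I = πd⁴/64 = π×172⁴/64 = 4.296×10^7 mm⁴
A = 2.324×10^4 mm²;  r_min = √(I/A) = √(4.296×10^7/2.324×10^4) = 43.00 mm
L_e = K·L = 1 × 1.73 m = 1.730 m = 1730.0 mm
λ = L_e / r_min = 1730.0 / 43.00 = 40.2

λ ≈ 40.2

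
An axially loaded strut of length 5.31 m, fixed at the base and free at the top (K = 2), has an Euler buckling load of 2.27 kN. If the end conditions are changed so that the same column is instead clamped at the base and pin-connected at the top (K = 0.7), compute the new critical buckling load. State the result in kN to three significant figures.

P_cr ≈ 18.5 kN

P_cr ∝ 1/K², so P_cr,new = P_cr,old × (K_old/K_new)² = 2.27 × (2/0.7)²
= 2.27 × 8.163 = 18.5 kN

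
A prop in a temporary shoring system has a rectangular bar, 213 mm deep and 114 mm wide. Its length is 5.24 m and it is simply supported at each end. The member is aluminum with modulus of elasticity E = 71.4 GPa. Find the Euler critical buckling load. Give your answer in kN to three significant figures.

P_cr ≈ 675 kN

Buckling occurs about the weak axis: I_min = h·b³/12 with b = 114 mm (the shorter side).
I_min = 213×114³/12 = 2.630×10^7 mm⁴
I = 2.630×10^7 mm⁴ = 2.630×10^-5 m⁴
Effective length L_e = K·L = 1 × 5.24 = 5.240 m
P_cr = π²EI / L_e² = π² × 71.4×10⁹ × 2.630×10^-5 / 5.240² = 6.749×10^5 N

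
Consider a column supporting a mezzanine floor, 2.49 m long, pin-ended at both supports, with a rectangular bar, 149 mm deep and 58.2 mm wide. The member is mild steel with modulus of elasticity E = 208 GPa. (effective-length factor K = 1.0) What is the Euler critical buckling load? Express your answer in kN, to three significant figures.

Buckling occurs about the weak axis: I_min = h·b³/12 with b = 58.2 mm (the shorter side).
I_min = 149×58.2³/12 = 2.448×10^6 mm⁴
I = 2.448×10^6 mm⁴ = 2.448×10^-6 m⁴
Effective length L_e = K·L = 1 × 2.49 = 2.490 m
P_cr = π²EI / L_e² = π² × 208×10⁹ × 2.448×10^-6 / 2.490² = 8.105×10^5 N

P_cr ≈ 810 kN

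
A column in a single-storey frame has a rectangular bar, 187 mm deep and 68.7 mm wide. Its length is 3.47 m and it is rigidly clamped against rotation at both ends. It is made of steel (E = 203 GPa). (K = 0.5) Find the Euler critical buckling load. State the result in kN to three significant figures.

P_cr ≈ 3360 kN

Buckling occurs about the weak axis: I_min = h·b³/12 with b = 68.7 mm (the shorter side).
I_min = 187×68.7³/12 = 5.053×10^6 mm⁴
I = 5.053×10^6 mm⁴ = 5.053×10^-6 m⁴
Effective length L_e = K·L = 0.5 × 3.47 = 1.735 m
P_cr = π²EI / L_e² = π² × 203×10⁹ × 5.053×10^-6 / 1.735² = 3.363×10^6 N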